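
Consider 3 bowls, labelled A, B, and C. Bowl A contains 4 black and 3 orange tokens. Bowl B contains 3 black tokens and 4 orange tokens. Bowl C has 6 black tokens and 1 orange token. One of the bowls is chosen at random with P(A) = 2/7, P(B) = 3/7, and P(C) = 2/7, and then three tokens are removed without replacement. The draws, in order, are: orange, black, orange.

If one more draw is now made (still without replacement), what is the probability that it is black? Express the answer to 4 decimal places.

For each hypothesis, P(data | H) works out to: P(data | bowl A) = (3/7)(4/6)(2/5) = 4/35; P(data | bowl B) = (4/7)(3/6)(3/5) = 6/35; P(data | bowl C) = (1/7)(6/6)(0/5) = 0.
The prior-weighted likelihoods are 2/7 · 4/35 = 8/245, 3/7 · 6/35 = 18/245, 2/7 · 0 = 0; these sum to 26/245.
Dividing through by the total gives posterior P(bowl A | data) = 4/13, P(bowl B | data) = 9/13, P(bowl C | data) = 0.
So P(black next | data) = Σ P(black next | H) P(H | data) = (3/4)(4/13) + (1/2)(9/13) = 15/26.

0.5769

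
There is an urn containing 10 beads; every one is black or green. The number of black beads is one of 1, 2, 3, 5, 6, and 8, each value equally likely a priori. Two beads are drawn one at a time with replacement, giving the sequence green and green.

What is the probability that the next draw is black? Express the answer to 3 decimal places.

0.255

Under each hypothesis, the probability of the observed sequence is: P(data | r = 1) = (9/10)(9/10) = 81/100; P(data | r = 2) = (8/10)(8/10) = 16/25; P(data | r = 3) = (7/10)(7/10) = 49/100; P(data | r = 5) = (5/10)(5/10) = 1/4; P(data | r = 6) = (4/10)(4/10) = 4/25; P(data | r = 8) = (2/10)(2/10) = 1/25.
Weighting by the prior gives 1/6 · 81/100 = 27/200, 1/6 · 16/25 = 8/75, 1/6 · 49/100 = 49/600, 1/6 · 1/4 = 1/24, 1/6 · 4/25 = 2/75, 1/6 · 1/25 = 1/150; summing to 239/600.
Dividing through by the total gives posterior P(r = 1 | data) = 0.33891, P(r = 2 | data) = 0.26778, P(r = 3 | data) = 0.20502, P(r = 5 | data) = 0.1046, P(r = 6 | data) = 0.066946, P(r = 8 | data) = 0.016736.
So P(black next | data) = Σ P(black next | H) P(H | data) = (1/10)(0.33891) + (1/5)(0.26778) + (3/10)(0.20502) + (1/2)(0.1046) + (3/5)(0.066946) + (4/5)(0.016736) = 0.25481.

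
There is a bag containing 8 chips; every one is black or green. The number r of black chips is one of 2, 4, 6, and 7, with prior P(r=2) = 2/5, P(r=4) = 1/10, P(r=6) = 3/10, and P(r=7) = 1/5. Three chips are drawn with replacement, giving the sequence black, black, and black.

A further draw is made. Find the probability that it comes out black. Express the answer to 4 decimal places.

The likelihood of the observed sequence under each hypothesis: P(data | r = 2) = (2/8)(2/8)(2/8) = 0.015625; P(data | r = 4) = (4/8)(4/8)(4/8) = 0.125; P(data | r = 6) = (6/8)(6/8)(6/8) = 0.42188; P(data | r = 7) = (7/8)(7/8)(7/8) = 0.66992.
Multiplying each by its prior: 2/5 · 0.015625 = 0.00625, 1/10 · 0.125 = 0.0125, 3/10 · 0.42188 = 0.12656, 1/5 · 0.66992 = 0.13398; these sum to 0.2793.
The posterior is then P(r = 2 | data) = 0.022378, P(r = 4 | data) = 0.044755, P(r = 6 | data) = 0.45315, P(r = 7 | data) = 0.47972.
So P(black next | data) = Σ P(black next | H) P(H | data) = (1/4)(0.022378) + (1/2)(0.044755) + (3/4)(0.45315) + (7/8)(0.47972) = 0.78759.

0.7876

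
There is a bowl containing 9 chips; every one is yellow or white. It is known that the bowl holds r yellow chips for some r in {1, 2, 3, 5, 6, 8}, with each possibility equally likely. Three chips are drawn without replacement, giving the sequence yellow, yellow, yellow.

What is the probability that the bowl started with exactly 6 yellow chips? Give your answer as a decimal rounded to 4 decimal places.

0.2299

Under each hypothesis, the probability of the observed sequence is: P(data | r = 1) = (1/9)(0/8) = 0; P(data | r = 2) = (2/9)(1/8)(0/7) = 0; P(data | r = 3) = (3/9)(2/8)(1/7) = 1/84; P(data | r = 5) = (5/9)(4/8)(3/7) = 5/42; P(data | r = 6) = (6/9)(5/8)(4/7) = 5/21; P(data | r = 8) = (8/9)(7/8)(6/7) = 2/3.
Weighting by the prior gives 1/6 · 0 = 0, 1/6 · 0 = 0, 1/6 · 1/84 = 1/504, 1/6 · 5/42 = 5/252, 1/6 · 5/21 = 5/126, 1/6 · 2/3 = 1/9; these sum to 29/168.
By Bayes' rule, P(r = 6 | data) = (5/126) / (29/168) = 20/87.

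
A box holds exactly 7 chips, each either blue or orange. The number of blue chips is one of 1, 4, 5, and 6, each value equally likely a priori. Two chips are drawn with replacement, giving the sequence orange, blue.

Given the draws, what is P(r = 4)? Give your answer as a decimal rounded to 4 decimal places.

Compute the likelihood of the observed sequence for each case: P(data | r = 1) = (6/7)(1/7) = 6/49; P(data | r = 4) = (3/7)(4/7) = 12/49; P(data | r = 5) = (2/7)(5/7) = 10/49; P(data | r = 6) = (1/7)(6/7) = 6/49.
Weighting by the prior gives 1/4 · 6/49 = 3/98, 1/4 · 12/49 = 3/49, 1/4 · 10/49 = 5/98, 1/4 · 6/49 = 3/98; with total 17/98.
Therefore the posterior P(r = 4 | data) = (3/49) / (17/98) = 6/17.

0.3529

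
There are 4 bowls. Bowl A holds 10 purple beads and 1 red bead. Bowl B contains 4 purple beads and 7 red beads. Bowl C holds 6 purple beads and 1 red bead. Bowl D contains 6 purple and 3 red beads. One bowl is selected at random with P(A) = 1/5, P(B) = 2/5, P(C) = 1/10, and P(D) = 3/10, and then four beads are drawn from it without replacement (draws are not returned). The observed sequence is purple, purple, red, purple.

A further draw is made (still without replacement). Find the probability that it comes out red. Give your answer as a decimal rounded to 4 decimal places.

0.2812

Compute the likelihood of the observed sequence for each case: P(data | bowl A) = (10/11)(9/10)(1/9)(8/8) = 1/11; P(data | bowl B) = (4/11)(3/10)(7/9)(2/8) = 7/330; P(data | bowl C) = (6/7)(5/6)(1/5)(4/4) = 1/7; P(data | bowl D) = (6/9)(5/8)(3/7)(4/6) = 5/42.
Weighting by the prior gives 1/5 · 1/11 = 1/55, 2/5 · 7/330 = 7/825, 1/10 · 1/7 = 1/70, 3/10 · 5/42 = 1/28; these sum to 23/300.
The posterior is then P(bowl A | data) = 0.23715, P(bowl B | data) = 0.11067, P(bowl C | data) = 0.18634, P(bowl D | data) = 0.46584.
So P(red next | data) = Σ P(red next | H) P(H | data) = (0)(0.23715) + (6/7)(0.11067) + (0)(0.18634) + (2/5)(0.46584) = 0.2812.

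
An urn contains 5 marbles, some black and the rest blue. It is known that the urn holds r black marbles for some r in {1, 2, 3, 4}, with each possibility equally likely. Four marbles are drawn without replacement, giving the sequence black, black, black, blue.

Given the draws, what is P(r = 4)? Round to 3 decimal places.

0.667

The likelihood of the observed sequence under each hypothesis: P(data | r = 1) = (1/5)(0/4) = 0; P(data | r = 2) = (2/5)(1/4)(0/3) = 0; P(data | r = 3) = (3/5)(2/4)(1/3)(2/2) = 1/10; P(data | r = 4) = (4/5)(3/4)(2/3)(1/2) = 1/5.
Multiplying each by its prior: 1/4 · 0 = 0, 1/4 · 0 = 0, 1/4 · 1/10 = 1/40, 1/4 · 1/5 = 1/20; with total 3/40.
So P(r = 4 | data) = (1/20) / (3/40) = 2/3.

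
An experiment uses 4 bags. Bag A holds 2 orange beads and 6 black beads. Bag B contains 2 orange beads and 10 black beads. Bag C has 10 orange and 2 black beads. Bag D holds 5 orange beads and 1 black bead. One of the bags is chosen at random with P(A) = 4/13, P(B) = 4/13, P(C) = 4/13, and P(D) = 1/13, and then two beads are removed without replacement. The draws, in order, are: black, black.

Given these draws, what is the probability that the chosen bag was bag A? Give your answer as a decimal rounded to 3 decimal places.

The likelihood of the observed sequence under each hypothesis: P(data | bag A) = (6/8)(5/7) = 0.53571; P(data | bag B) = (10/12)(9/11) = 0.68182; P(data | bag C) = (2/12)(1/11) = 0.015152; P(data | bag D) = (1/6)(0/5) = 0.
The prior-weighted likelihoods are 4/13 · 0.53571 = 0.16484, 4/13 · 0.68182 = 0.20979, 4/13 · 0.015152 = 0.004662, 1/13 · 0 = 0; summing to 0.37929.
By Bayes' rule, P(bag A | data) = (0.16484) / (0.37929) = 0.43459.

0.435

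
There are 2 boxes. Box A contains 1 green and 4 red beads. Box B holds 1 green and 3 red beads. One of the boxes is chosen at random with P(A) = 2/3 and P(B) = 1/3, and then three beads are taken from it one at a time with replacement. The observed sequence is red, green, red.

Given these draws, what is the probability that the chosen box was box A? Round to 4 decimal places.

0.6454

The likelihood of the observed sequence under each hypothesis: P(data | box A) = (4/5)(1/5)(4/5) = 0.128; P(data | box B) = (3/4)(1/4)(3/4) = 0.14062.
Weighting by the prior gives 2/3 · 0.128 = 0.085333, 1/3 · 0.14062 = 0.046875; these sum to 0.13221.
Hence P(box A | data) = (0.085333) / (0.13221) = 0.64545.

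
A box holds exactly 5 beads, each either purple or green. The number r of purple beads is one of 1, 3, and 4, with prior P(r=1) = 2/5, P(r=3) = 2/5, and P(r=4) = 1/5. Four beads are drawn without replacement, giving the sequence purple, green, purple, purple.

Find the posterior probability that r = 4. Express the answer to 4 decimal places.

0.5000

For each hypothesis, P(data | H) works out to: P(data | r = 1) = (1/5)(4/4)(0/3) = 0; P(data | r = 3) = (3/5)(2/4)(2/3)(1/2) = 1/10; P(data | r = 4) = (4/5)(1/4)(3/3)(2/2) = 1/5.
Weighting by the prior gives 2/5 · 0 = 0, 2/5 · 1/10 = 1/25, 1/5 · 1/5 = 1/25; these sum to 2/25.
So P(r = 4 | data) = (1/25) / (2/25) = 1/2.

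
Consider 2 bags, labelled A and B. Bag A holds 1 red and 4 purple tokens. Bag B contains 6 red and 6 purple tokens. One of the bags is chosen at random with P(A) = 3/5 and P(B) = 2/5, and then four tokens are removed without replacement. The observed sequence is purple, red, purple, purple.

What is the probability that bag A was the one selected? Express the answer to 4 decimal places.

0.8319

Compute the likelihood of the observed sequence for each case: P(data | bag A) = (4/5)(1/4)(3/3)(2/2) = 1/5; P(data | bag B) = (6/12)(6/11)(5/10)(4/9) = 2/33.
The prior-weighted likelihoods are 3/5 · 1/5 = 3/25, 2/5 · 2/33 = 4/165; summing to 119/825.
Hence P(bag A | data) = (3/25) / (119/825) = 99/119.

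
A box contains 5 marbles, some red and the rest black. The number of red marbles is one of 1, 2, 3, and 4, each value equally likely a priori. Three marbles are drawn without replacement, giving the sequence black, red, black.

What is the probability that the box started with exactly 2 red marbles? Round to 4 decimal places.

For each hypothesis, P(data | H) works out to: P(data | r = 1) = (4/5)(1/4)(3/3) = 1/5; P(data | r = 2) = (3/5)(2/4)(2/3) = 1/5; P(data | r = 3) = (2/5)(3/4)(1/3) = 1/10; P(data | r = 4) = (1/5)(4/4)(0/3) = 0.
Multiplying each by its prior: 1/4 · 1/5 = 1/20, 1/4 · 1/5 = 1/20, 1/4 · 1/10 = 1/40, 1/4 · 0 = 0; with total 1/8.
By Bayes' rule, P(r = 2 | data) = (1/20) / (1/8) = 2/5.

0.4000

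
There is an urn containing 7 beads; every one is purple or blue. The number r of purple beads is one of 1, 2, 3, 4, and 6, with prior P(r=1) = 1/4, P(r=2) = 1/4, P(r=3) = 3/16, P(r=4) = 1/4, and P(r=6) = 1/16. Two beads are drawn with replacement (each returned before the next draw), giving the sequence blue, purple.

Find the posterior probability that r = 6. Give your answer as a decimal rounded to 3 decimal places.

0.039

For each hypothesis, P(data | H) works out to: P(data | r = 1) = (6/7)(1/7) = 6/49; P(data | r = 2) = (5/7)(2/7) = 10/49; P(data | r = 3) = (4/7)(3/7) = 12/49; P(data | r = 4) = (3/7)(4/7) = 12/49; P(data | r = 6) = (1/7)(6/7) = 6/49.
Weighting by the prior gives 1/4 · 6/49 = 3/98, 1/4 · 10/49 = 5/98, 3/16 · 12/49 = 9/196, 1/4 · 12/49 = 3/49, 1/16 · 6/49 = 3/392; summing to 11/56.
Therefore the posterior P(r = 6 | data) = (3/392) / (11/56) = 3/77.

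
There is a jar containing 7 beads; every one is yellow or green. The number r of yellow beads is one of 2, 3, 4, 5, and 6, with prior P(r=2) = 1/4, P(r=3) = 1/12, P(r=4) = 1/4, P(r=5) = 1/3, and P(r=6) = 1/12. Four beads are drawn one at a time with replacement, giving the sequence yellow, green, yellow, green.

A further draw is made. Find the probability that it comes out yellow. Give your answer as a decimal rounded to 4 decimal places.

0.5418

For each hypothesis, P(data | H) works out to: P(data | r = 2) = (2/7)(5/7)(2/7)(5/7) = 0.041649; P(data | r = 3) = (3/7)(4/7)(3/7)(4/7) = 0.059975; P(data | r = 4) = (4/7)(3/7)(4/7)(3/7) = 0.059975; P(data | r = 5) = (5/7)(2/7)(5/7)(2/7) = 0.041649; P(data | r = 6) = (6/7)(1/7)(6/7)(1/7) = 0.014994.
Weighting by the prior gives 1/4 · 0.041649 = 0.010412, 1/12 · 0.059975 = 0.0049979, 1/4 · 0.059975 = 0.014994, 1/3 · 0.041649 = 0.013883, 1/12 · 0.014994 = 0.0012495; with total 0.045537.
Normalising, the posterior is P(r = 2 | data) = 0.22866, P(r = 3 | data) = 0.10976, P(r = 4 | data) = 0.32927, P(r = 5 | data) = 0.30488, P(r = 6 | data) = 0.027439.
The predictive probability is P(yellow next | data) = (2/7)(0.22866) + (3/7)(0.10976) + (4/7)(0.32927) + (5/7)(0.30488) + (6/7)(0.027439) = 0.54181.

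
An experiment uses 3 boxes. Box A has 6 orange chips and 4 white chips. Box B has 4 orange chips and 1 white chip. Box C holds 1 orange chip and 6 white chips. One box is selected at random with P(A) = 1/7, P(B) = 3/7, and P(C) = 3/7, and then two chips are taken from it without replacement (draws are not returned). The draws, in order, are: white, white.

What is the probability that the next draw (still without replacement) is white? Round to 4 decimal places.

Under each hypothesis, the probability of the observed sequence is: P(data | box A) = (4/10)(3/9) = 2/15; P(data | box B) = (1/5)(0/4) = 0; P(data | box C) = (6/7)(5/6) = 5/7.
Multiplying each by its prior: 1/7 · 2/15 = 2/105, 3/7 · 0 = 0, 3/7 · 5/7 = 15/49; summing to 239/735.
The posterior is then P(box A | data) = 14/239, P(box B | data) = 0, P(box C | data) = 225/239.
Averaging over the posterior, P(white next | data) = (1/4)(14/239) + (4/5)(225/239) = 367/478.

0.7678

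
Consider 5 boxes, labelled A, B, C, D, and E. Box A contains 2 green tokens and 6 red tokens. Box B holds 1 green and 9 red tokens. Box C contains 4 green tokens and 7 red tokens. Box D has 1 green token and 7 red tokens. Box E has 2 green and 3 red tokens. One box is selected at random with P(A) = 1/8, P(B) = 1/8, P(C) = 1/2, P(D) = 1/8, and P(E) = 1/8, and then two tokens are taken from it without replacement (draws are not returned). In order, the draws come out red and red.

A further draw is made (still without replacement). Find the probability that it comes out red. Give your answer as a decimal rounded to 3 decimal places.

0.672

Under each hypothesis, the probability of the observed sequence is: P(data | box A) = (6/8)(5/7) = 0.53571; P(data | box B) = (9/10)(8/9) = 0.8; P(data | box C) = (7/11)(6/10) = 0.38182; P(data | box D) = (7/8)(6/7) = 0.75; P(data | box E) = (3/5)(2/4) = 0.3.
The prior-weighted likelihoods are 1/8 · 0.53571 = 0.066964, 1/8 · 0.8 = 0.1, 1/2 · 0.38182 = 0.19091, 1/8 · 0.75 = 0.09375, 1/8 · 0.3 = 0.0375; with total 0.48912.
Dividing through by the total gives posterior P(box A | data) = 0.13691, P(box B | data) = 0.20445, P(box C | data) = 0.39031, P(box D | data) = 0.19167, P(box E | data) = 0.076668.
The predictive probability is P(red next | data) = (2/3)(0.13691) + (7/8)(0.20445) + (5/9)(0.39031) + (5/6)(0.19167) + (1/3)(0.076668) = 0.67228.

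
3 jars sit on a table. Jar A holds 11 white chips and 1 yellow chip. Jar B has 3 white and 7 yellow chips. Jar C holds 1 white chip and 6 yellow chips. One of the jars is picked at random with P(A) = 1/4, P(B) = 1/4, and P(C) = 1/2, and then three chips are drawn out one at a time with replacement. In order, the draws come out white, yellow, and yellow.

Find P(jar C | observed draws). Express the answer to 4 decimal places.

0.5778

For each hypothesis, P(data | H) works out to: P(data | jar A) = (11/12)(1/12)(1/12) = 0.0063657; P(data | jar B) = (3/10)(7/10)(7/10) = 0.147; P(data | jar C) = (1/7)(6/7)(6/7) = 0.10496.
Multiplying each by its prior: 1/4 · 0.0063657 = 0.0015914, 1/4 · 0.147 = 0.03675, 1/2 · 0.10496 = 0.052478; these sum to 0.09082.
Hence P(jar C | data) = (0.052478) / (0.09082) = 0.57783.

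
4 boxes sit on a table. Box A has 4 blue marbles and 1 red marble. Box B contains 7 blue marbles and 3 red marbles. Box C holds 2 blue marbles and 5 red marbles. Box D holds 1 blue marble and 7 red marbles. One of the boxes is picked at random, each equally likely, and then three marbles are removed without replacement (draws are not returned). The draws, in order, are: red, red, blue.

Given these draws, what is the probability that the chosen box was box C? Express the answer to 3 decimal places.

The likelihood of the observed sequence under each hypothesis: P(data | box A) = (1/5)(0/4) = 0; P(data | box B) = (3/10)(2/9)(7/8) = 0.058333; P(data | box C) = (5/7)(4/6)(2/5) = 0.19048; P(data | box D) = (7/8)(6/7)(1/6) = 0.125.
Weighting by the prior gives 1/4 · 0 = 0, 1/4 · 0.058333 = 0.014583, 1/4 · 0.19048 = 0.047619, 1/4 · 0.125 = 0.03125; these sum to 0.093452.
By Bayes' rule, P(box C | data) = (0.047619) / (0.093452) = 0.50955.

0.510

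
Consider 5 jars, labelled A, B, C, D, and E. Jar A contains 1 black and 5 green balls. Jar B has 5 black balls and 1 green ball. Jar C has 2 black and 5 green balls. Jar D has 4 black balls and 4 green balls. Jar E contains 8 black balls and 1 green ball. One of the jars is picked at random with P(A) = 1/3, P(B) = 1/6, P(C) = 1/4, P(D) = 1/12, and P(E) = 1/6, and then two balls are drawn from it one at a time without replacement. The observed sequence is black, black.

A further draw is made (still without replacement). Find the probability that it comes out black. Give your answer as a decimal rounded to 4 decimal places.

The likelihood of the observed sequence under each hypothesis: P(data | jar A) = (1/6)(0/5) = 0; P(data | jar B) = (5/6)(4/5) = 0.66667; P(data | jar C) = (2/7)(1/6) = 0.047619; P(data | jar D) = (4/8)(3/7) = 0.21429; P(data | jar E) = (8/9)(7/8) = 0.77778.
Weighting by the prior gives 1/3 · 0 = 0, 1/6 · 0.66667 = 0.11111, 1/4 · 0.047619 = 0.011905, 1/12 · 0.21429 = 0.017857, 1/6 · 0.77778 = 0.12963; these sum to 0.2705.
Dividing through by the total gives posterior P(jar A | data) = 0, P(jar B | data) = 0.41076, P(jar C | data) = 0.04401, P(jar D | data) = 0.066015, P(jar E | data) = 0.47922.
The predictive probability is P(black next | data) = (3/4)(0.41076) + (0)(0.04401) + (1/3)(0.066015) + (6/7)(0.47922) = 0.74083.

0.7408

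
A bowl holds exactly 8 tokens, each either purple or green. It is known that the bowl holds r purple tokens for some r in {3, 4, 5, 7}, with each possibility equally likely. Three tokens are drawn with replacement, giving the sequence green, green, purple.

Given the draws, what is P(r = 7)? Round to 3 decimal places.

For each hypothesis, P(data | H) works out to: P(data | r = 3) = (5/8)(5/8)(3/8) = 0.14648; P(data | r = 4) = (4/8)(4/8)(4/8) = 0.125; P(data | r = 5) = (3/8)(3/8)(5/8) = 0.087891; P(data | r = 7) = (1/8)(1/8)(7/8) = 0.013672.
Weighting by the prior gives 1/4 · 0.14648 = 0.036621, 1/4 · 0.125 = 0.03125, 1/4 · 0.087891 = 0.021973, 1/4 · 0.013672 = 0.003418; these sum to 0.093262.
So P(r = 7 | data) = (0.003418) / (0.093262) = 0.036649.

0.037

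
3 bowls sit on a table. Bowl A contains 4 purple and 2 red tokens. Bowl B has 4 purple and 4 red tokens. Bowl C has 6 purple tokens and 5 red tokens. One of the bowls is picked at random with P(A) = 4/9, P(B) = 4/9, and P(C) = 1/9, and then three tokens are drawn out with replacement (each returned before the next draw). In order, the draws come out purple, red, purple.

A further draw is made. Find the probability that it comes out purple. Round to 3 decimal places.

Under each hypothesis, the probability of the observed sequence is: P(data | bowl A) = (4/6)(2/6)(4/6) = 0.14815; P(data | bowl B) = (4/8)(4/8)(4/8) = 0.125; P(data | bowl C) = (6/11)(5/11)(6/11) = 0.13524.
Multiplying each by its prior: 4/9 · 0.14815 = 0.065844, 4/9 · 0.125 = 0.055556, 1/9 · 0.13524 = 0.015026; these sum to 0.13643.
Normalising, the posterior is P(bowl A | data) = 0.48263, P(bowl B | data) = 0.40722, P(bowl C | data) = 0.11014.
Averaging over the posterior, P(purple next | data) = (2/3)(0.48263) + (1/2)(0.40722) + (6/11)(0.11014) = 0.58545.

0.585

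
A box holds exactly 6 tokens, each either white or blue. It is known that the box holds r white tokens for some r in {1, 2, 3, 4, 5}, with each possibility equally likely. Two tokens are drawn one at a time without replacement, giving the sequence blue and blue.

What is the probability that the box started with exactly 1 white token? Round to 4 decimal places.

The likelihood of the observed sequence under each hypothesis: P(data | r = 1) = (5/6)(4/5) = 2/3; P(data | r = 2) = (4/6)(3/5) = 2/5; P(data | r = 3) = (3/6)(2/5) = 1/5; P(data | r = 4) = (2/6)(1/5) = 1/15; P(data | r = 5) = (1/6)(0/5) = 0.
Multiplying each by its prior: 1/5 · 2/3 = 2/15, 1/5 · 2/5 = 2/25, 1/5 · 1/5 = 1/25, 1/5 · 1/15 = 1/75, 1/5 · 0 = 0; these sum to 4/15.
Therefore the posterior P(r = 1 | data) = (2/15) / (4/15) = 1/2.

0.5000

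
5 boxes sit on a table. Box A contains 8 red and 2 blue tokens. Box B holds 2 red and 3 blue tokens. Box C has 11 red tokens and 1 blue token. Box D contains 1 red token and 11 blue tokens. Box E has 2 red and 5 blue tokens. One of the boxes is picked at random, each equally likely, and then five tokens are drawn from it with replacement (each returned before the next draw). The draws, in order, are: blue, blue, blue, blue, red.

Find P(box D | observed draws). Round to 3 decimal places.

For each hypothesis, P(data | H) works out to: P(data | box A) = (2/10)(2/10)(2/10)(2/10)(8/10) = 0.00128; P(data | box B) = (3/5)(3/5)(3/5)(3/5)(2/5) = 0.05184; P(data | box C) = (1/12)(1/12)(1/12)(1/12)(11/12) = 4.4207e-05; P(data | box D) = (11/12)(11/12)(11/12)(11/12)(1/12) = 0.058839; P(data | box E) = (5/7)(5/7)(5/7)(5/7)(2/7) = 0.074374.
Weighting by the prior gives 1/5 · 0.00128 = 0.000256, 1/5 · 0.05184 = 0.010368, 1/5 · 4.4207e-05 = 8.8413e-06, 1/5 · 0.058839 = 0.011768, 1/5 · 0.074374 = 0.014875; these sum to 0.037275.
So P(box D | data) = (0.011768) / (0.037275) = 0.3157.

0.316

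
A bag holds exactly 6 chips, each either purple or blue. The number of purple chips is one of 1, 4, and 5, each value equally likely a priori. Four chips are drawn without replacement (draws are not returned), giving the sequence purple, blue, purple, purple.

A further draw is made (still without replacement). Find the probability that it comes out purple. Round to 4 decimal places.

0.7778

Under each hypothesis, the probability of the observed sequence is: P(data | r = 1) = (1/6)(5/5)(0/4) = 0; P(data | r = 4) = (4/6)(2/5)(3/4)(2/3) = 2/15; P(data | r = 5) = (5/6)(1/5)(4/4)(3/3) = 1/6.
Weighting by the prior gives 1/3 · 0 = 0, 1/3 · 2/15 = 2/45, 1/3 · 1/6 = 1/18; these sum to 1/10.
Dividing through by the total gives posterior P(r = 1 | data) = 0, P(r = 4 | data) = 4/9, P(r = 5 | data) = 5/9.
The predictive probability is P(purple next | data) = (1/2)(4/9) + (1)(5/9) = 7/9.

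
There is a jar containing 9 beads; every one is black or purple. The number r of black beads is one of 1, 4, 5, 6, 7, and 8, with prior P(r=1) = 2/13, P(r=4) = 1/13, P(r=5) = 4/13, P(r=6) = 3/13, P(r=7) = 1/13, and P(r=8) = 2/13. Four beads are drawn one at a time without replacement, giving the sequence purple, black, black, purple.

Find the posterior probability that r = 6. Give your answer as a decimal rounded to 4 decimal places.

Under each hypothesis, the probability of the observed sequence is: P(data | r = 1) = (8/9)(1/8)(0/7) = 0; P(data | r = 4) = (5/9)(4/8)(3/7)(4/6) = 5/63; P(data | r = 5) = (4/9)(5/8)(4/7)(3/6) = 5/63; P(data | r = 6) = (3/9)(6/8)(5/7)(2/6) = 5/84; P(data | r = 7) = (2/9)(7/8)(6/7)(1/6) = 1/36; P(data | r = 8) = (1/9)(8/8)(7/7)(0/6) = 0.
Weighting by the prior gives 2/13 · 0 = 0, 1/13 · 5/63 = 5/819, 4/13 · 5/63 = 20/819, 3/13 · 5/84 = 5/364, 1/13 · 1/36 = 1/468, 2/13 · 0 = 0; with total 38/819.
Hence P(r = 6 | data) = (5/364) / (38/819) = 45/152.

0.2961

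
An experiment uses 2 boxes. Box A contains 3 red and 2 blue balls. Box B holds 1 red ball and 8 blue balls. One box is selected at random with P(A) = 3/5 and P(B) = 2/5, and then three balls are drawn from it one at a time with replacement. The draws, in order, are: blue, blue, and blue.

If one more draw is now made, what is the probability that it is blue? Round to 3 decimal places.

0.830

Under each hypothesis, the probability of the observed sequence is: P(data | box A) = (2/5)(2/5)(2/5) = 0.064; P(data | box B) = (8/9)(8/9)(8/9) = 0.70233.
Weighting by the prior gives 3/5 · 0.064 = 0.0384, 2/5 · 0.70233 = 0.28093; these sum to 0.31933.
Dividing through by the total gives posterior P(box A | data) = 0.12025, P(box B | data) = 0.87975.
Averaging over the posterior, P(blue next | data) = (2/5)(0.12025) + (8/9)(0.87975) = 0.8301.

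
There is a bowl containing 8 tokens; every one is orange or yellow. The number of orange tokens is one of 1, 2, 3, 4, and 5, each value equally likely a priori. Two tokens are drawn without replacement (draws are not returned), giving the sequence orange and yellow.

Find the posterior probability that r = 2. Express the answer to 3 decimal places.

0.185

For each hypothesis, P(data | H) works out to: P(data | r = 1) = (1/8)(7/7) = 1/8; P(data | r = 2) = (2/8)(6/7) = 3/14; P(data | r = 3) = (3/8)(5/7) = 15/56; P(data | r = 4) = (4/8)(4/7) = 2/7; P(data | r = 5) = (5/8)(3/7) = 15/56.
Multiplying each by its prior: 1/5 · 1/8 = 1/40, 1/5 · 3/14 = 3/70, 1/5 · 15/56 = 3/56, 1/5 · 2/7 = 2/35, 1/5 · 15/56 = 3/56; these sum to 13/56.
By Bayes' rule, P(r = 2 | data) = (3/70) / (13/56) = 12/65.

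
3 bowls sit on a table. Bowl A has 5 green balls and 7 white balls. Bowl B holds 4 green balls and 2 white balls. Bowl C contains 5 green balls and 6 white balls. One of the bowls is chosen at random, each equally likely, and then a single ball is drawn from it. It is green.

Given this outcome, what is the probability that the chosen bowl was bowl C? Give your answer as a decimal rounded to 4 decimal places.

Compute the likelihood of this draw for each case: P(data | bowl A) = (5/12) = 5/12; P(data | bowl B) = (4/6) = 2/3; P(data | bowl C) = (5/11) = 5/11.
Weighting by the prior gives 1/3 · 5/12 = 5/36, 1/3 · 2/3 = 2/9, 1/3 · 5/11 = 5/33; summing to 203/396.
Hence P(bowl C | data) = (5/33) / (203/396) = 60/203.

0.2956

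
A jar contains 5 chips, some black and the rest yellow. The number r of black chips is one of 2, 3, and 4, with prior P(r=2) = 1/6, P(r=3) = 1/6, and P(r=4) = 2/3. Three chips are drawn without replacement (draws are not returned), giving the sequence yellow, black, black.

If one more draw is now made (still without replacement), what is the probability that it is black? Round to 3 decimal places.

0.818

The likelihood of the observed sequence under each hypothesis: P(data | r = 2) = (3/5)(2/4)(1/3) = 1/10; P(data | r = 3) = (2/5)(3/4)(2/3) = 1/5; P(data | r = 4) = (1/5)(4/4)(3/3) = 1/5.
Multiplying each by its prior: 1/6 · 1/10 = 1/60, 1/6 · 1/5 = 1/30, 2/3 · 1/5 = 2/15; with total 11/60.
Dividing through by the total gives posterior P(r = 2 | data) = 1/11, P(r = 3 | data) = 2/11, P(r = 4 | data) = 8/11.
Averaging over the posterior, P(black next | data) = (0)(1/11) + (1/2)(2/11) + (1)(8/11) = 9/11.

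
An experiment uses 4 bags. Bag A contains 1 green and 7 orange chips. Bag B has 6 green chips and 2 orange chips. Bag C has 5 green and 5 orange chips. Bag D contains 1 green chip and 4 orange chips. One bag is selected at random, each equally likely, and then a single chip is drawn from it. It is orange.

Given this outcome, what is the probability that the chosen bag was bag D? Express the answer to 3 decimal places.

For each hypothesis, P(data | H) works out to: P(data | bag A) = (7/8) = 7/8; P(data | bag B) = (2/8) = 1/4; P(data | bag C) = (5/10) = 1/2; P(data | bag D) = (4/5) = 4/5.
Multiplying each by its prior: 1/4 · 7/8 = 7/32, 1/4 · 1/4 = 1/16, 1/4 · 1/2 = 1/8, 1/4 · 4/5 = 1/5; summing to 97/160.
Hence P(bag D | data) = (1/5) / (97/160) = 32/97.

0.330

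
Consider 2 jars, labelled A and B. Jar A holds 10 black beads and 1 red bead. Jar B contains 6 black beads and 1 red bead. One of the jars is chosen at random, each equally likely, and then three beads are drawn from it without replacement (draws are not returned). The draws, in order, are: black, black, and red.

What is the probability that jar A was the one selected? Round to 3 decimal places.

Under each hypothesis, the probability of the observed sequence is: P(data | jar A) = (10/11)(9/10)(1/9) = 1/11; P(data | jar B) = (6/7)(5/6)(1/5) = 1/7.
Multiplying each by its prior: 1/2 · 1/11 = 1/22, 1/2 · 1/7 = 1/14; with total 9/77.
By Bayes' rule, P(jar A | data) = (1/22) / (9/77) = 7/18.

0.389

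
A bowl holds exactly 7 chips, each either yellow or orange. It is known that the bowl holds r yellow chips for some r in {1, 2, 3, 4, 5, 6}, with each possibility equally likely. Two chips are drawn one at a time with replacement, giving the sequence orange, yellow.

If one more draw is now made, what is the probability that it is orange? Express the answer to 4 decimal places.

0.5000

For each hypothesis, P(data | H) works out to: P(data | r = 1) = (6/7)(1/7) = 6/49; P(data | r = 2) = (5/7)(2/7) = 10/49; P(data | r = 3) = (4/7)(3/7) = 12/49; P(data | r = 4) = (3/7)(4/7) = 12/49; P(data | r = 5) = (2/7)(5/7) = 10/49; P(data | r = 6) = (1/7)(6/7) = 6/49.
Weighting by the prior gives 1/6 · 6/49 = 1/49, 1/6 · 10/49 = 5/147, 1/6 · 12/49 = 2/49, 1/6 · 12/49 = 2/49, 1/6 · 10/49 = 5/147, 1/6 · 6/49 = 1/49; with total 4/21.
Normalising, the posterior is P(r = 1 | data) = 3/28, P(r = 2 | data) = 5/28, P(r = 3 | data) = 3/14, P(r = 4 | data) = 3/14, P(r = 5 | data) = 5/28, P(r = 6 | data) = 3/28.
So P(orange next | data) = Σ P(orange next | H) P(H | data) = (6/7)(3/28) + (5/7)(5/28) + (4/7)(3/14) + (3/7)(3/14) + (2/7)(5/28) + (1/7)(3/28) = 1/2.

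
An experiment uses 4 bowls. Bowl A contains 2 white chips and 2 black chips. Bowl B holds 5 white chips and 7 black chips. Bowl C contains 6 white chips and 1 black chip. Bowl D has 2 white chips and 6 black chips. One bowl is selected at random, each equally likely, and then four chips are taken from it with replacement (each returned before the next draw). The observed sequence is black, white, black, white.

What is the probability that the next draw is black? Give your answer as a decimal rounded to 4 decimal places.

0.5487

Compute the likelihood of the observed sequence for each case: P(data | bowl A) = (2/4)(2/4)(2/4)(2/4) = 0.0625; P(data | bowl B) = (7/12)(5/12)(7/12)(5/12) = 0.059076; P(data | bowl C) = (1/7)(6/7)(1/7)(6/7) = 0.014994; P(data | bowl D) = (6/8)(2/8)(6/8)(2/8) = 0.035156.
Multiplying each by its prior: 1/4 · 0.0625 = 0.015625, 1/4 · 0.059076 = 0.014769, 1/4 · 0.014994 = 0.0037484, 1/4 · 0.035156 = 0.0087891; with total 0.042932.
The posterior is then P(bowl A | data) = 0.36395, P(bowl B | data) = 0.34401, P(bowl C | data) = 0.087312, P(bowl D | data) = 0.20472.
The predictive probability is P(black next | data) = (1/2)(0.36395) + (7/12)(0.34401) + (1/7)(0.087312) + (3/4)(0.20472) = 0.54867.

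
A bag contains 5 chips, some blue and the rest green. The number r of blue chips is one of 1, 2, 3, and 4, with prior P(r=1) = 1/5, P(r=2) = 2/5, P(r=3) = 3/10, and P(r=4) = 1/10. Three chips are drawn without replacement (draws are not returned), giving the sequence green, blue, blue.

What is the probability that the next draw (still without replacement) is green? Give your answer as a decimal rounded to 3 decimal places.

0.583

Compute the likelihood of the observed sequence for each case: P(data | r = 1) = (4/5)(1/4)(0/3) = 0; P(data | r = 2) = (3/5)(2/4)(1/3) = 1/10; P(data | r = 3) = (2/5)(3/4)(2/3) = 1/5; P(data | r = 4) = (1/5)(4/4)(3/3) = 1/5.
Multiplying each by its prior: 1/5 · 0 = 0, 2/5 · 1/10 = 1/25, 3/10 · 1/5 = 3/50, 1/10 · 1/5 = 1/50; these sum to 3/25.
Normalising, the posterior is P(r = 1 | data) = 0, P(r = 2 | data) = 1/3, P(r = 3 | data) = 1/2, P(r = 4 | data) = 1/6.
The predictive probability is P(green next | data) = (1)(1/3) + (1/2)(1/2) + (0)(1/6) = 7/12.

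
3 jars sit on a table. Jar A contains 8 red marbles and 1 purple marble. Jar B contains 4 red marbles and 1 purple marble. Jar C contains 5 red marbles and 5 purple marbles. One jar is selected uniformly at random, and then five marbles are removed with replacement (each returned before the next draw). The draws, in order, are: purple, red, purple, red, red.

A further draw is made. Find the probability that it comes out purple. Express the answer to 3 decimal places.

0.342

For each hypothesis, P(data | H) works out to: P(data | jar A) = (1/9)(8/9)(1/9)(8/9)(8/9) = 0.0086708; P(data | jar B) = (1/5)(4/5)(1/5)(4/5)(4/5) = 0.02048; P(data | jar C) = (5/10)(5/10)(5/10)(5/10)(5/10) = 0.03125.
Multiplying each by its prior: 1/3 · 0.0086708 = 0.0028903, 1/3 · 0.02048 = 0.0068267, 1/3 · 0.03125 = 0.010417; summing to 0.020134.
Normalising, the posterior is P(jar A | data) = 0.14355, P(jar B | data) = 0.33907, P(jar C | data) = 0.51738.
The predictive probability is P(purple next | data) = (1/9)(0.14355) + (1/5)(0.33907) + (1/2)(0.51738) = 0.34245.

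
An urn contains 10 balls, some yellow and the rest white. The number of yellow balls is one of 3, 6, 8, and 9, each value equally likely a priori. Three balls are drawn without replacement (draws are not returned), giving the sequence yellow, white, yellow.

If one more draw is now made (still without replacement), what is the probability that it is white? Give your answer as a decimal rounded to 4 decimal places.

Compute the likelihood of the observed sequence for each case: P(data | r = 3) = (3/10)(7/9)(2/8) = 0.058333; P(data | r = 6) = (6/10)(4/9)(5/8) = 0.16667; P(data | r = 8) = (8/10)(2/9)(7/8) = 0.15556; P(data | r = 9) = (9/10)(1/9)(8/8) = 0.1.
Multiplying each by its prior: 1/4 · 0.058333 = 0.014583, 1/4 · 0.16667 = 0.041667, 1/4 · 0.15556 = 0.038889, 1/4 · 0.1 = 0.025; these sum to 0.12014.
Normalising, the posterior is P(r = 3 | data) = 0.12139, P(r = 6 | data) = 0.34682, P(r = 8 | data) = 0.3237, P(r = 9 | data) = 0.20809.
The predictive probability is P(white next | data) = (6/7)(0.12139) + (3/7)(0.34682) + (1/7)(0.3237) + (0)(0.20809) = 0.29893.

0.2989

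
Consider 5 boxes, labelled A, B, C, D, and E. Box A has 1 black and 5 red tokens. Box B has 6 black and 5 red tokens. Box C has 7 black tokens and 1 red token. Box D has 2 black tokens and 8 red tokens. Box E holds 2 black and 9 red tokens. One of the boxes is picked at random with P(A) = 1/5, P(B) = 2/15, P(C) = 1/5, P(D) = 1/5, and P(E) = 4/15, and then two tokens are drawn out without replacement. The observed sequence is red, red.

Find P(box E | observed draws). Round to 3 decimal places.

0.382

Under each hypothesis, the probability of the observed sequence is: P(data | box A) = (5/6)(4/5) = 2/3; P(data | box B) = (5/11)(4/10) = 2/11; P(data | box C) = (1/8)(0/7) = 0; P(data | box D) = (8/10)(7/9) = 28/45; P(data | box E) = (9/11)(8/10) = 36/55.
Weighting by the prior gives 1/5 · 2/3 = 2/15, 2/15 · 2/11 = 4/165, 1/5 · 0 = 0, 1/5 · 28/45 = 28/225, 4/15 · 36/55 = 48/275; these sum to 226/495.
So P(box E | data) = (48/275) / (226/495) = 216/565.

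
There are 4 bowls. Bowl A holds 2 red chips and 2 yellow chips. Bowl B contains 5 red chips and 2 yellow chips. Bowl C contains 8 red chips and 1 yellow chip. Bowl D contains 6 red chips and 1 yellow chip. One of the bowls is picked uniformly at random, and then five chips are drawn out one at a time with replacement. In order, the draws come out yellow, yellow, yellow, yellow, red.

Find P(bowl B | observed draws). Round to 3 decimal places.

Under each hypothesis, the probability of the observed sequence is: P(data | bowl A) = (2/4)(2/4)(2/4)(2/4)(2/4) = 0.03125; P(data | bowl B) = (2/7)(2/7)(2/7)(2/7)(5/7) = 0.0047599; P(data | bowl C) = (1/9)(1/9)(1/9)(1/9)(8/9) = 0.00013548; P(data | bowl D) = (1/7)(1/7)(1/7)(1/7)(6/7) = 0.00035699.
Weighting by the prior gives 1/4 · 0.03125 = 0.0078125, 1/4 · 0.0047599 = 0.00119, 1/4 · 0.00013548 = 3.387e-05, 1/4 · 0.00035699 = 8.9249e-05; with total 0.0091256.
Therefore the posterior P(bowl B | data) = (0.00119) / (0.0091256) = 0.1304.

0.130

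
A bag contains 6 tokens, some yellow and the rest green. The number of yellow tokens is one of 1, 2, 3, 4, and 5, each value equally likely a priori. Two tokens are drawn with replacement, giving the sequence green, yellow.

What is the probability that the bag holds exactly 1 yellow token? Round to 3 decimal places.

Under each hypothesis, the probability of the observed sequence is: P(data | r = 1) = (5/6)(1/6) = 5/36; P(data | r = 2) = (4/6)(2/6) = 2/9; P(data | r = 3) = (3/6)(3/6) = 1/4; P(data | r = 4) = (2/6)(4/6) = 2/9; P(data | r = 5) = (1/6)(5/6) = 5/36.
The prior-weighted likelihoods are 1/5 · 5/36 = 1/36, 1/5 · 2/9 = 2/45, 1/5 · 1/4 = 1/20, 1/5 · 2/9 = 2/45, 1/5 · 5/36 = 1/36; these sum to 7/36.
Therefore the posterior P(r = 1 | data) = (1/36) / (7/36) = 1/7.

0.143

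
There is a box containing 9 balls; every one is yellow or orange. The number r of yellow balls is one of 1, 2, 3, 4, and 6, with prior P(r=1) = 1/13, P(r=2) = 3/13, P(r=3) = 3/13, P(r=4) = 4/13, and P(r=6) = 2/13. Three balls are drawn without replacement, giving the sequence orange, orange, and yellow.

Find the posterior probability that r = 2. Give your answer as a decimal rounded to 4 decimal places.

0.2598

For each hypothesis, P(data | H) works out to: P(data | r = 1) = (8/9)(7/8)(1/7) = 0.11111; P(data | r = 2) = (7/9)(6/8)(2/7) = 0.16667; P(data | r = 3) = (6/9)(5/8)(3/7) = 0.17857; P(data | r = 4) = (5/9)(4/8)(4/7) = 0.15873; P(data | r = 6) = (3/9)(2/8)(6/7) = 0.071429.
The prior-weighted likelihoods are 1/13 · 0.11111 = 0.008547, 3/13 · 0.16667 = 0.038462, 3/13 · 0.17857 = 0.041209, 4/13 · 0.15873 = 0.04884, 2/13 · 0.071429 = 0.010989; summing to 0.14805.
So P(r = 2 | data) = (0.038462) / (0.14805) = 0.25979.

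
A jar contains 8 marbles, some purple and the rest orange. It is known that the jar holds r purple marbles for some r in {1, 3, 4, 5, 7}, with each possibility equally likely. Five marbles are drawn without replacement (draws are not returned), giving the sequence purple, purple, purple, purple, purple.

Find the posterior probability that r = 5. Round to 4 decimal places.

Compute the likelihood of the observed sequence for each case: P(data | r = 1) = (1/8)(0/7) = 0; P(data | r = 3) = (3/8)(2/7)(1/6)(0/5) = 0; P(data | r = 4) = (4/8)(3/7)(2/6)(1/5)(0/4) = 0; P(data | r = 5) = (5/8)(4/7)(3/6)(2/5)(1/4) = 1/56; P(data | r = 7) = (7/8)(6/7)(5/6)(4/5)(3/4) = 3/8.
The prior-weighted likelihoods are 1/5 · 0 = 0, 1/5 · 0 = 0, 1/5 · 0 = 0, 1/5 · 1/56 = 1/280, 1/5 · 3/8 = 3/40; with total 11/140.
By Bayes' rule, P(r = 5 | data) = (1/280) / (11/140) = 1/22.

0.0455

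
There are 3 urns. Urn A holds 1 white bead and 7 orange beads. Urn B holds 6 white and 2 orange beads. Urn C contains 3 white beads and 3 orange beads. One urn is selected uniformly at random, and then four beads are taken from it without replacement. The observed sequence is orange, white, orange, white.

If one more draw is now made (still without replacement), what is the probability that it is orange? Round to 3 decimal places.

0.368

The likelihood of the observed sequence under each hypothesis: P(data | urn A) = (7/8)(1/7)(6/6)(0/5) = 0; P(data | urn B) = (2/8)(6/7)(1/6)(5/5) = 1/28; P(data | urn C) = (3/6)(3/5)(2/4)(2/3) = 1/10.
The prior-weighted likelihoods are 1/3 · 0 = 0, 1/3 · 1/28 = 1/84, 1/3 · 1/10 = 1/30; summing to 19/420.
Dividing through by the total gives posterior P(urn A | data) = 0, P(urn B | data) = 5/19, P(urn C | data) = 14/19.
Averaging over the posterior, P(orange next | data) = (0)(5/19) + (1/2)(14/19) = 7/19.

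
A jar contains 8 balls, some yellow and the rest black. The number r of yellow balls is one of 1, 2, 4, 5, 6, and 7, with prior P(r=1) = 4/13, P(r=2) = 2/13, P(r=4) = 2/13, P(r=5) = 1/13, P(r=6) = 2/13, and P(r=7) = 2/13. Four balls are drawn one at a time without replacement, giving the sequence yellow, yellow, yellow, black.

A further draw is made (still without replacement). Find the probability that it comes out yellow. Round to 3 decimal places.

The likelihood of the observed sequence under each hypothesis: P(data | r = 1) = (1/8)(0/7) = 0; P(data | r = 2) = (2/8)(1/7)(0/6) = 0; P(data | r = 4) = (4/8)(3/7)(2/6)(4/5) = 2/35; P(data | r = 5) = (5/8)(4/7)(3/6)(3/5) = 3/28; P(data | r = 6) = (6/8)(5/7)(4/6)(2/5) = 1/7; P(data | r = 7) = (7/8)(6/7)(5/6)(1/5) = 1/8.
Multiplying each by its prior: 4/13 · 0 = 0, 2/13 · 0 = 0, 2/13 · 2/35 = 4/455, 1/13 · 3/28 = 3/364, 2/13 · 1/7 = 2/91, 2/13 · 1/8 = 1/52; these sum to 53/910.
The posterior is then P(r = 1 | data) = 0, P(r = 2 | data) = 0, P(r = 4 | data) = 8/53, P(r = 5 | data) = 15/106, P(r = 6 | data) = 20/53, P(r = 7 | data) = 35/106.
So P(yellow next | data) = Σ P(yellow next | H) P(H | data) = (1/4)(8/53) + (1/2)(15/106) + (3/4)(20/53) + (1)(35/106) = 153/212.

0.722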